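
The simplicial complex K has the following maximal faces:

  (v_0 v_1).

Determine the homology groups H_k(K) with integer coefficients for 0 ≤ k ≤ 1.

K has 2 vertices, 1 edge.
rank ∂_0 = 0, rank ∂_1 = 1 ⇒ b_0 = 2 − 0 − 1 = 1; all invariant factors of ∂_1 are 1 so no torsion. So H_0 ≅ Z.
rank ∂_1 = 1, rank ∂_2 = 0 ⇒ b_1 = 1 − 1 − 0 = 0. So H_1 ≅ 0.

H_0 = Z,  H_1 = 0.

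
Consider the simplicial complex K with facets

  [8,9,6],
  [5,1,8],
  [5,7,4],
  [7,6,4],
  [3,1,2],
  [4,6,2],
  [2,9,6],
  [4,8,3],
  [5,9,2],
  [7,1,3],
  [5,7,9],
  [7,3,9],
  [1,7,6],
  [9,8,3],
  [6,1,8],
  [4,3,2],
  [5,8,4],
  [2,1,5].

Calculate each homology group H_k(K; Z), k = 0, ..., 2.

H_0 ≅ Z,  H_1 ≅ Z^2,  H_2 ≅ Z.

Take the total order 1 < 2 < 3 < 4 < 5 < 6 < 7 < 8 < 9 on the vertex set. Then K (dimension 2) consists of the simplices:

  0-simplices (9): [1], [2], [3], [4], [5], [6], [7], [8], [9]
  1-simplices (27): (27 of them)
  2-simplices (18): [1,2,3], [1,2,5], [1,3,7], [1,5,8], [1,6,7], [1,6,8], [2,3,4], [2,4,6], [2,5,9], [2,6,9], [3,4,8], [3,7,9], [3,8,9], [4,5,7], [4,5,8], [4,6,7], [5,7,9], [6,8,9]

giving chain groups C_0 ≅ Z^9, C_1 ≅ Z^27, C_2 ≅ Z^18.

Boundary ∂_1: C_1 → C_0 is given by ∂[p,q] = [q] − [p]. For instance
  ∂[3,9] = [9] − [3].
The 9×27 boundary matrix has rank 8 and Smith normal form diag(1,1,1,1,1,1,1,1).

The boundary map ∂_2: C_2 → C_1 sends each 2-simplex [p,q,r] to [q,r] − [p,r] + [p,q]. For instance
  ∂[1,2,5] = [2,5] − [1,5] + [1,2],
  ∂[3,4,8] = [4,8] − [3,8] + [3,4].
This gives a 27×18 integer matrix of rank 17; reducing to Smith normal form yields diagonal entries (1,1,1,1,1,1,1,1,1,1,1,1,1,1,1,1,1).

From H_k ≅ ker(∂_k) / im(∂_{k+1}) we obtain:

  H_0: rank C_0 − rank ∂_1 = 9 − 8 = 1, and the invariant factors of ∂_1 are all 1, so H_0 = Z.
  H_1: rank ker ∂_1 − rank ∂_2 = (27 − 8) − 17 = 2, and the invariant factors of ∂_2 are all 1, so H_1 = Z^2.
  H_2: rank ker ∂_2 − rank ∂_3 = (18 − 17) − 0 = 1, and there is no ∂_3, so H_2 = Z.

As a check, the Euler characteristic is 9 − 27 + 18 = 0, which agrees with 1 − 2 + 1 = 0.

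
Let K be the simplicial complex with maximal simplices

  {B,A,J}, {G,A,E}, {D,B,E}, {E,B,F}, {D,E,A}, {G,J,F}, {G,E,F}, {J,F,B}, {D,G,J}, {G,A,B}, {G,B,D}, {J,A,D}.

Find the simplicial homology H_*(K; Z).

H_0 ≅ Z,  H_1 ≅ Z_2,  H_2 = 0.

We work with the vertex ordering A < B < D < E < F < G < J. The simplices of K, each written with vertices in increasing order, are:

  0-simplices (7): A, B, D, E, F, G, J
  1-simplices (18): AB, AD, AE, AG, AJ, BD, BE, BF, BG, BJ, DE, DG, DJ, EF, EG, FG, FJ, GJ
  2-simplices (12): ABG, ABJ, ADE, ADJ, AEG, BDE, BDG, BEF, BFJ, DGJ, EFG, FGJ

Hence C_0 ≅ Z^7, C_1 ≅ Z^18, C_2 ≅ Z^12.

The boundary map ∂_1: C_1 → C_0 sends each edge [p,q] (with p < q) to q − p. For instance
  ∂AB = B − A.
As a 7×18 matrix over Z this has rank 6, with invariant factors (1,1,1,1,1,1).

∂_2: C_2 → C_1 sends each 2-simplex [p,q,r] to [q,r] − [p,r] + [p,q]. For instance
  ∂ADE = DE − AE + AD,
  ∂BDG = DG − BG + BD.
The 18×12 boundary matrix has rank 12 and Smith normal form diag(1,1,1,1,1,1,1,1,1,1,1,2).

Now H_k = ker ∂_k / im ∂_{k+1}, so:

  H_0: rank C_0 − rank ∂_1 = 7 − 6 = 1, and the invariant factors of ∂_1 are all 1, so H_0 = Z.
  H_1: rank ker ∂_1 − rank ∂_2 = (18 − 6) − 12 = 0, and ∂_2 has invariant factor 2 > 1, so H_1 = Z_2.
  H_2: rank ker ∂_2 − rank ∂_3 = (12 − 12) − 0 = 0, and there is no ∂_3, so H_2 = 0.

As a check, the Euler characteristic is 7 − 18 + 12 = 1, which agrees with 1 − 0 + 0 = 1.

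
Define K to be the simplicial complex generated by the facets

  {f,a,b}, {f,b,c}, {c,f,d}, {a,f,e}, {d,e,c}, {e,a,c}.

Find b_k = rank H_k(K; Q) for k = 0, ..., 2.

We work with the vertex ordering a < b < c < d < e < f. The simplices of K, each written with vertices in increasing order, are:

  0-simplices (6): a, b, c, d, e, f
  1-simplices (12): ab, ac, ae, af, bc, bf, cd, ce, cf, de, df, ef
  2-simplices (6): abf, ace, aef, bcf, cde, cdf

giving chain groups C_0 ≅ Z^6, C_1 ≅ Z^12, C_2 ≅ Z^6.

∂_1: C_1 → C_0 sends each edge [p,q] (with p < q) to q − p.
This gives a 6×12 integer matrix of rank 5; reducing to Smith normal form yields diagonal entries (1,1,1,1,1).

∂_2: C_2 → C_1 maps a triangle to the signed sum of its edges. For instance
  ∂bcf = cf − bf + bc,
  ∂cdf = df − cf + cd.
The 12×6 boundary matrix has rank 6 and Smith normal form diag(1,1,1,1,1,1).

Computing H_k = (kernel of ∂_k) / (image of ∂_{k+1}):

  H_0: rank C_0 − rank ∂_1 = 6 − 5 = 1, and the invariant factors of ∂_1 are all 1, so H_0 ≅ Z.
  H_1: rank ker ∂_1 − rank ∂_2 = (12 − 5) − 6 = 1, and the invariant factors of ∂_2 are all 1, so H_1 ≅ Z.
  H_2: rank ker ∂_2 − rank ∂_3 = (6 − 6) − 0 = 0, and there is no ∂_3, so H_2 ≅ 0.

As a check, the Euler characteristic is 6 − 12 + 6 = 0, which agrees with 1 − 1 + 0 = 0.

Hence the Betti numbers are b_0 = 1, b_1 = 1, b_2 = 0.

b_0 = 1, b_1 = 1, b_2 = 0.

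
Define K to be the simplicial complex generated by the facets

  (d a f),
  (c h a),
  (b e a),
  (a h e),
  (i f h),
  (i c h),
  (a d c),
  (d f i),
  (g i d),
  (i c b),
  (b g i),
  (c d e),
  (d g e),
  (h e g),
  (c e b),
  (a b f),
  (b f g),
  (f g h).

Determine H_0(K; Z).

H_0 ≅ Z.

Order the vertices as a < b < c < d < e < f < g < h < i. Listing each simplex with vertices in this order, K has dimension 2 with simplices:

  0-simplices (9): a, b, c, d, e, f, g, h, i
  1-simplices (27): ab, ac, ad, ae, af, ah, bc, be, bf, bg, bi, cd, ce, ch, ci, de, df, dg, di, eg, eh, fg, fh, fi, gh, gi, hi
  2-simplices (18): abe, abf, acd, ach, adf, aeh, bce, bci, bfg, bgi, cde, chi, deg, dfi, dgi, egh, fgh, fhi

Hence C_0 ≅ Z^9, C_1 ≅ Z^27, C_2 ≅ Z^18.

The boundary map ∂_1: C_1 → C_0 is given by ∂[p,q] = [q] − [p]. For instance
  ∂fi = i − f.
As a 9×27 matrix over Z this has rank 8, with invariant factors (1,1,1,1,1,1,1,1).

Boundary ∂_2: C_2 → C_1 sends each 2-simplex [p,q,r] to [q,r] − [p,r] + [p,q]. For instance
  ∂dfi = fi − di + df,
  ∂abf = bf − af + ab.
This gives a 27×18 integer matrix of rank 18; reducing to Smith normal form yields diagonal entries (1,1,1,1,1,1,1,1,1,1,1,1,1,1,1,1,1,2).

Reading off H_k = ker ∂_k / im ∂_{k+1}:

  H_0: rank C_0 − rank ∂_1 = 9 − 8 = 1, and the invariant factors of ∂_1 are all 1, so H_0 ≅ Z.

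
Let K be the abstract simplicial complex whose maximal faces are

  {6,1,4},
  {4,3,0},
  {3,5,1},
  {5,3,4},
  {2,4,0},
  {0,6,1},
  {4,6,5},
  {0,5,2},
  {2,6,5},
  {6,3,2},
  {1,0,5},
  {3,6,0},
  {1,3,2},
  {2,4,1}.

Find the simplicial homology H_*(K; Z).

Take the total order 0 < 1 < 2 < 3 < 4 < 5 < 6 on the vertex set. Then K (dimension 2) consists of the simplices:

  0-simplices (7): [0], [1], [2], [3], [4], [5], [6]
  1-simplices (21): [0,1], [0,2], [0,3], [0,4], [0,5], [0,6], [1,2], [1,3], [1,4], [1,5], [1,6], [2,3], [2,4], [2,5], [2,6], [3,4], [3,5], [3,6], [4,5], [4,6], [5,6]
  2-simplices (14): [0,1,5], [0,1,6], [0,2,4], [0,2,5], [0,3,4], [0,3,6], [1,2,3], [1,2,4], [1,3,5], [1,4,6], [2,3,6], [2,5,6], [3,4,5], [4,5,6]

giving chain groups C_0 ≅ Z^7, C_1 ≅ Z^21, C_2 ≅ Z^14.

The boundary map ∂_1: C_1 → C_0 is given by ∂[p,q] = [q] − [p].
The 7×21 boundary matrix has rank 6 and Smith normal form diag(1,1,1,1,1,1).

The boundary map ∂_2: C_2 → C_1 maps a triangle to the signed sum of its edges. For instance
  ∂[1,3,5] = [3,5] − [1,5] + [1,3],
  ∂[1,2,3] = [2,3] − [1,3] + [1,2].
This gives a 21×14 integer matrix of rank 13; reducing to Smith normal form yields diagonal entries (1,1,1,1,1,1,1,1,1,1,1,1,1).

Now H_k = ker ∂_k / im ∂_{k+1}, so:

  H_0: rank C_0 − rank ∂_1 = 7 − 6 = 1, and the invariant factors of ∂_1 are all 1, so H_0 = Z.
  H_1: rank ker ∂_1 − rank ∂_2 = (21 − 6) − 13 = 2, and the invariant factors of ∂_2 are all 1, so H_1 = Z^2.
  H_2: rank ker ∂_2 − rank ∂_3 = (14 − 13) − 0 = 1, and there is no ∂_3, so H_2 = Z.

As a check, the Euler characteristic is 7 − 21 + 14 = 0, which agrees with 1 − 2 + 1 = 0.

H_0 ≅ Z,  H_1 ≅ Z^2,  H_2 ≅ Z.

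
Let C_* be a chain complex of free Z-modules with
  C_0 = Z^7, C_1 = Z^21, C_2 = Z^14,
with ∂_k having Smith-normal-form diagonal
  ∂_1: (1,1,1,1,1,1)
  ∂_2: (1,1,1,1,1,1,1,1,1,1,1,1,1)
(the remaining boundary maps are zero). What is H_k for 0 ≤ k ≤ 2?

H_0 = Z,  H_1 = Z^2,  H_2 = Z.

H_0: b_0 = 7 − 0 − 6 = 1; torsion from ∂_1 factors > 1: none. So H_0 = Z.
H_1: b_1 = 21 − 6 − 13 = 2; torsion from ∂_2 factors > 1: none. So H_1 = Z^2.
H_2: b_2 = 14 − 13 − 0 = 1; torsion from ∂_3 factors > 1: none. So H_2 = Z.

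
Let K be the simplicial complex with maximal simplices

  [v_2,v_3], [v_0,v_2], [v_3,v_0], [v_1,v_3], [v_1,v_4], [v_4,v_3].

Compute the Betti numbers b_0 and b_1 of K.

b_0 = 1, b_1 = 2.

Fix the vertex order v_0 < v_1 < v_2 < v_3 < v_4 and write every simplex with vertices in increasing order. Then dim K = 1 and the simplices of K are:

  0-simplices (5): [v_0], [v_1], [v_2], [v_3], [v_4]
  1-simplices (6): [v_0,v_2], [v_0,v_3], [v_1,v_3], [v_1,v_4], [v_2,v_3], [v_3,v_4]

Hence C_0 ≅ Z^5, C_1 ≅ Z^6.

The boundary map ∂_1: C_1 → C_0 sends each edge [p,q] (with p < q) to q − p. For instance
  ∂[v_0,v_2] = [v_2] − [v_0].
The 5×6 boundary matrix has rank 4 and Smith normal form diag(1,1,1,1).

Computing H_k = (kernel of ∂_k) / (image of ∂_{k+1}):

  H_0: rank C_0 − rank ∂_1 = 5 − 4 = 1, and the invariant factors of ∂_1 are all 1, so H_0 ≅ Z.
  H_1: rank ker ∂_1 − rank ∂_2 = (6 − 4) − 0 = 2, and there is no ∂_2, so H_1 ≅ Z^2.

Hence the Betti numbers are b_0 = 1, b_1 = 2.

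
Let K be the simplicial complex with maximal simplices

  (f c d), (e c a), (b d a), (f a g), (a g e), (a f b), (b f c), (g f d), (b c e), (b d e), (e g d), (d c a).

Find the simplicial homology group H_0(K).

We work with the vertex ordering a < b < c < d < e < f < g. The simplices of K, each written with vertices in increasing order, are:

  0-simplices (7): a, b, c, d, e, f, g
  1-simplices (18): ab, ac, ad, ae, af, ag, bc, bd, be, bf, cd, ce, cf, de, df, dg, eg, fg
  2-simplices (12): abd, abf, acd, ace, aeg, afg, bce, bcf, bde, cdf, deg, dfg

Hence C_0 ≅ Z^7, C_1 ≅ Z^18, C_2 ≅ Z^12.

∂_1: C_1 → C_0 maps an edge to its endpoints' difference, ∂[p,q] = q − p. For instance
  ∂bc = c − b.
As a 7×18 matrix over Z this has rank 6, with invariant factors (1,1,1,1,1,1).

∂_2: C_2 → C_1 acts by ∂[p,q,r] = [q,r] − [p,r] + [p,q]. For instance
  ∂bce = ce − be + bc,
  ∂deg = eg − dg + de.
The 18×12 boundary matrix has rank 12 and Smith normal form diag(1,1,1,1,1,1,1,1,1,1,1,2).

Reading off H_k = ker ∂_k / im ∂_{k+1}:

  H_0: rank C_0 − rank ∂_1 = 7 − 6 = 1, and the invariant factors of ∂_1 are all 1, so H_0 = Z.

H_0 ≅ Z.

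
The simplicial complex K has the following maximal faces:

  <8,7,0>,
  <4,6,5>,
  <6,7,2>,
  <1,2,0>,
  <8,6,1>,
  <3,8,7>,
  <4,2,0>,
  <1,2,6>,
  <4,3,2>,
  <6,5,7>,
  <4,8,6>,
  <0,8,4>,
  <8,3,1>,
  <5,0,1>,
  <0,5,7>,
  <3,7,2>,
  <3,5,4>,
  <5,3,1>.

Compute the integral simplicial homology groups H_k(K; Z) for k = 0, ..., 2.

Fix the vertex order 0 < 1 < 2 < 3 < 4 < 5 < 6 < 7 < 8 and write every simplex with vertices in increasing order. Then dim K = 2 and the simplices of K are:

  0-simplices (9): [0], [1], [2], [3], [4], [5], [6], [7], [8]
  1-simplices (27): (27 of them)
  2-simplices (18): [0,1,2], [0,1,5], [0,2,4], [0,4,8], [0,5,7], [0,7,8], [1,2,6], [1,3,5], [1,3,8], [1,6,8], [2,3,4], [2,3,7], [2,6,7], [3,4,5], [3,7,8], [4,5,6], [4,6,8], [5,6,7]

Hence C_0 ≅ Z^9, C_1 ≅ Z^27, C_2 ≅ Z^18.

The boundary map ∂_1: C_1 → C_0 is given by ∂[p,q] = [q] − [p]. For instance
  ∂[3,4] = [4] − [3].
The resulting 9×27 matrix has rank 8, and its Smith normal form has invariant factors (1,1,1,1,1,1,1,1).

∂_2: C_2 → C_1 maps a triangle to the signed sum of its edges. For instance
  ∂[0,4,8] = [4,8] − [0,8] + [0,4],
  ∂[0,2,4] = [2,4] − [0,4] + [0,2].
The resulting 27×18 matrix has rank 17, and its Smith normal form has invariant factors (1,1,1,1,1,1,1,1,1,1,1,1,1,1,1,1,1).

From H_k ≅ ker(∂_k) / im(∂_{k+1}) we obtain:

  H_0: rank C_0 − rank ∂_1 = 9 − 8 = 1, and the invariant factors of ∂_1 are all 1, so H_0 = Z.
  H_1: rank ker ∂_1 − rank ∂_2 = (27 − 8) − 17 = 2, and the invariant factors of ∂_2 are all 1, so H_1 = Z^2.
  H_2: rank ker ∂_2 − rank ∂_3 = (18 − 17) − 0 = 1, and there is no ∂_3, so H_2 = Z.

H_0 ≅ Z,  H_1 ≅ Z^2,  H_2 ≅ Z.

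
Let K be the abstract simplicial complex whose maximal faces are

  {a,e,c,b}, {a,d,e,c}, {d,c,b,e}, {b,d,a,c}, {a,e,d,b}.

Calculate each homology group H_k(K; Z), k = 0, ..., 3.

K has 5 vertices, 10 edges, 10 triangles, 5 3-simplices.
rank ∂_0 = 0, rank ∂_1 = 4 ⇒ b_0 = 5 − 0 − 4 = 1; all invariant factors of ∂_1 are 1 so no torsion. So H_0 ≅ Z.
rank ∂_1 = 4, rank ∂_2 = 6 ⇒ b_1 = 10 − 4 − 6 = 0; all invariant factors of ∂_2 are 1 so no torsion. So H_1 ≅ 0.
rank ∂_2 = 6, rank ∂_3 = 4 ⇒ b_2 = 10 − 6 − 4 = 0; all invariant factors of ∂_3 are 1 so no torsion. So H_2 ≅ 0.
rank ∂_3 = 4, rank ∂_4 = 0 ⇒ b_3 = 5 − 4 − 0 = 1. So H_3 ≅ Z.

H_0 = Z,  H_1 = 0,  H_2 = 0,  H_3 = Z.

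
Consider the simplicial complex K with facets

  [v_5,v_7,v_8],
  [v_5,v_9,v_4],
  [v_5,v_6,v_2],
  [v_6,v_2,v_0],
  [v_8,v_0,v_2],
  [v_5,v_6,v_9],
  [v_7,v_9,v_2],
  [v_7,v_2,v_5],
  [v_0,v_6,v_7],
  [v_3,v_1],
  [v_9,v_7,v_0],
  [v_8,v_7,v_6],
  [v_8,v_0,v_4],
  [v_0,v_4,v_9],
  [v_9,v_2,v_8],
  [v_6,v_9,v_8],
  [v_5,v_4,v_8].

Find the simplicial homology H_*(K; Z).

Fix the vertex order v_0 < v_1 < v_2 < v_3 < v_4 < v_5 < v_6 < v_7 < v_8 < v_9 and write every simplex with vertices in increasing order. Then dim K = 2 and the simplices of K are:

  0-simplices (10): [v_0], [v_1], [v_2], [v_3], [v_4], [v_5], [v_6], [v_7], [v_8], [v_9]
  1-simplices (25): (25 of them)
  2-simplices (16): (16 of them)

giving chain groups C_0 ≅ Z^10, C_1 ≅ Z^25, C_2 ≅ Z^16.

The boundary map ∂_1: C_1 → C_0 sends each edge [p,q] (with p < q) to q − p. For instance
  ∂[v_8,v_9] = [v_9] − [v_8].
As a 10×25 matrix over Z this has rank 8, with invariant factors (1,1,1,1,1,1,1,1).

Boundary ∂_2: C_2 → C_1 maps a triangle to the signed sum of its edges. For instance
  ∂[v_6,v_8,v_9] = [v_8,v_9] − [v_6,v_9] + [v_6,v_8],
  ∂[v_0,v_6,v_7] = [v_6,v_7] − [v_0,v_7] + [v_0,v_6].
The resulting 25×16 matrix has rank 15, and its Smith normal form has invariant factors (1,1,1,1,1,1,1,1,1,1,1,1,1,1,1).

Computing H_k = (kernel of ∂_k) / (image of ∂_{k+1}):

  H_0: rank C_0 − rank ∂_1 = 10 − 8 = 2, and the invariant factors of ∂_1 are all 1, so H_0 ≅ Z^2.
  H_1: rank ker ∂_1 − rank ∂_2 = (25 − 8) − 15 = 2, and the invariant factors of ∂_2 are all 1, so H_1 ≅ Z^2.
  H_2: rank ker ∂_2 − rank ∂_3 = (16 − 15) − 0 = 1, and there is no ∂_3, so H_2 ≅ Z.

(K is a triangulation of the disjoint union of the 1-simplex and the torus T^2.)

H_0 ≅ Z^2,  H_1 ≅ Z^2,  H_2 ≅ Z.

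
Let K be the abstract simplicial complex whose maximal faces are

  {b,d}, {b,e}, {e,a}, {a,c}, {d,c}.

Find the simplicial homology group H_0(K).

H_0 = Z.

Order the vertices as a < b < c < d < e. Listing each simplex with vertices in this order, K has dimension 1 with simplices:

  0-simplices (5): a, b, c, d, e
  1-simplices (5): ac, ae, bd, be, cd

giving chain groups C_0 ≅ Z^5, C_1 ≅ Z^5.

The boundary map ∂_1: C_1 → C_0 sends each edge [p,q] (with p < q) to q − p.
This gives a 5×5 integer matrix of rank 4; reducing to Smith normal form yields diagonal entries (1,1,1,1).

Reading off H_k = ker ∂_k / im ∂_{k+1}:

  H_0: rank C_0 − rank ∂_1 = 5 − 4 = 1, and the invariant factors of ∂_1 are all 1, so H_0 ≅ Z.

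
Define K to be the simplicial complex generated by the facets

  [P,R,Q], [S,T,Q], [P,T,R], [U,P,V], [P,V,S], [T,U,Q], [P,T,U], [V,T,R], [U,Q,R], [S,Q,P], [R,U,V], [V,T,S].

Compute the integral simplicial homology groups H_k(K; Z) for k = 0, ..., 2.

H_0 ≅ Z,  H_1 ≅ Z/2,  H_2 = 0.

K has 7 vertices, 18 edges, 12 triangles.
rank ∂_0 = 0, rank ∂_1 = 6 ⇒ b_0 = 7 − 0 − 6 = 1; all invariant factors of ∂_1 are 1 so no torsion. So H_0 ≅ Z.
rank ∂_1 = 6, rank ∂_2 = 12 ⇒ b_1 = 18 − 6 − 12 = 0; ∂_2 has invariant factor(s) [2] giving torsion. So H_1 ≅ Z/2.
rank ∂_2 = 12, rank ∂_3 = 0 ⇒ b_2 = 12 − 12 − 0 = 0. So H_2 ≅ 0.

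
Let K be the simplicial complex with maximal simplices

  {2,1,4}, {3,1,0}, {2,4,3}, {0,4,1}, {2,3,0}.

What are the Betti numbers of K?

Fix the vertex order 0 < 1 < 2 < 3 < 4 and write every simplex with vertices in increasing order. Then dim K = 2 and the simplices of K are:

  0-simplices (5): [0], [1], [2], [3], [4]
  1-simplices (10): [0,1], [0,2], [0,3], [0,4], [1,2], [1,3], [1,4], [2,3], [2,4], [3,4]
  2-simplices (5): [0,1,3], [0,1,4], [0,2,3], [1,2,4], [2,3,4]

giving chain groups C_0 ≅ Z^5, C_1 ≅ Z^10, C_2 ≅ Z^5.

The boundary map ∂_1: C_1 → C_0 maps an edge to its endpoints' difference, ∂[p,q] = q − p. For instance
  ∂[2,4] = [4] − [2].
This gives a 5×10 integer matrix of rank 4; reducing to Smith normal form yields diagonal entries (1,1,1,1).

Boundary ∂_2: C_2 → C_1 sends each 2-simplex [p,q,r] to [q,r] − [p,r] + [p,q]. For instance
  ∂[1,2,4] = [2,4] − [1,4] + [1,2],
  ∂[0,1,3] = [1,3] − [0,3] + [0,1].
The resulting 10×5 matrix has rank 5, and its Smith normal form has invariant factors (1,1,1,1,1).

Reading off H_k = ker ∂_k / im ∂_{k+1}:

  H_0: rank C_0 − rank ∂_1 = 5 − 4 = 1, and the invariant factors of ∂_1 are all 1, so H_0 = Z.
  H_1: rank ker ∂_1 − rank ∂_2 = (10 − 4) − 5 = 1, and the invariant factors of ∂_2 are all 1, so H_1 = Z.
  H_2: rank ker ∂_2 − rank ∂_3 = (5 − 5) − 0 = 0, and there is no ∂_3, so H_2 = 0.

Hence the Betti numbers are b_0 = 1, b_1 = 1, b_2 = 0.

b_0 = 1, b_1 = 1, b_2 = 0.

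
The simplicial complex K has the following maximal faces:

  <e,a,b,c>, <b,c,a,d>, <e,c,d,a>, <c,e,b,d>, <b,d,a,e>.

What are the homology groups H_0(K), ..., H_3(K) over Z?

H_0 = Z,  H_1 = 0,  H_2 = 0,  H_3 = Z.

Order the vertices as a < b < c < d < e. Listing each simplex with vertices in this order, K has dimension 3 with simplices:

  0-simplices (5): a, b, c, d, e
  1-simplices (10): ab, ac, ad, ae, bc, bd, be, cd, ce, de
  2-simplices (10): abc, abd, abe, acd, ace, ade, bcd, bce, bde, cde
  3-simplices (5): abcd, abce, abde, acde, bcde

Hence C_0 ≅ Z^5, C_1 ≅ Z^10, C_2 ≅ Z^10, C_3 ≅ Z^5.

∂_1: C_1 → C_0 sends each edge [p,q] (with p < q) to q − p.
The 5×10 boundary matrix has rank 4 and Smith normal form diag(1,1,1,1).

∂_2: C_2 → C_1 maps a triangle to the signed sum of its edges. For instance
  ∂abe = be − ae + ab,
  ∂abd = bd − ad + ab.
The 10×10 boundary matrix has rank 6 and Smith normal form diag(1,1,1,1,1,1).

∂_3: C_3 → C_2 sends each 3-simplex σ to the alternating sum Σ_i (−1)^i (σ with its i-th vertex removed). For instance
  ∂bcde = cde − bde + bce − bcd,
  ∂abcd = bcd − acd + abd − abc.
As a 10×5 matrix over Z this has rank 4, with invariant factors (1,1,1,1).

Reading off H_k = ker ∂_k / im ∂_{k+1}:

  H_0: rank C_0 − rank ∂_1 = 5 − 4 = 1, and the invariant factors of ∂_1 are all 1, so H_0 = Z.
  H_1: rank ker ∂_1 − rank ∂_2 = (10 − 4) − 6 = 0, and the invariant factors of ∂_2 are all 1, so H_1 = 0.
  H_2: rank ker ∂_2 − rank ∂_3 = (10 − 6) − 4 = 0, and the invariant factors of ∂_3 are all 1, so H_2 = 0.
  H_3: rank ker ∂_3 − rank ∂_4 = (5 − 4) − 0 = 1, and there is no ∂_4, so H_3 = Z.

(K is a triangulation of the 3-sphere S^3.)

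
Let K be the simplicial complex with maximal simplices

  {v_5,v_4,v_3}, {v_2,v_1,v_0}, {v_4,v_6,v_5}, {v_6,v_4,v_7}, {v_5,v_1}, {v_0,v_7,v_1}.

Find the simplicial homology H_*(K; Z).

H_0 ≅ Z,  H_1 ≅ Z,  H_2 = 0.

K has 8 vertices, 13 edges, 5 triangles.
rank ∂_0 = 0, rank ∂_1 = 7 ⇒ b_0 = 8 − 0 − 7 = 1; all invariant factors of ∂_1 are 1 so no torsion. So H_0 = Z.
rank ∂_1 = 7, rank ∂_2 = 5 ⇒ b_1 = 13 − 7 − 5 = 1; all invariant factors of ∂_2 are 1 so no torsion. So H_1 = Z.
rank ∂_2 = 5, rank ∂_3 = 0 ⇒ b_2 = 5 − 5 − 0 = 0. So H_2 = 0.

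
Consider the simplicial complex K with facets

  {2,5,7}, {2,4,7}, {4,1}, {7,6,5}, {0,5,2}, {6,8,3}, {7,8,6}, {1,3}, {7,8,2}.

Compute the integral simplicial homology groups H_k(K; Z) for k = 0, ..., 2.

H_0 ≅ Z,  H_1 ≅ Z,  H_2 = 0.

We work with the vertex ordering 0 < 1 < 2 < 3 < 4 < 5 < 6 < 7 < 8. The simplices of K, each written with vertices in increasing order, are:

  0-simplices (9): [0], [1], [2], [3], [4], [5], [6], [7], [8]
  1-simplices (16): [0,2], [0,5], [1,3], [1,4], [2,4], [2,5], [2,7], [2,8], [3,6], [3,8], [4,7], [5,6], [5,7], [6,7], [6,8], [7,8]
  2-simplices (7): [0,2,5], [2,4,7], [2,5,7], [2,7,8], [3,6,8], [5,6,7], [6,7,8]

Hence C_0 ≅ Z^9, C_1 ≅ Z^16, C_2 ≅ Z^7.

Boundary ∂_1: C_1 → C_0 is given by ∂[p,q] = [q] − [p]. For instance
  ∂[1,3] = [3] − [1].
As a 9×16 matrix over Z this has rank 8, with invariant factors (1,1,1,1,1,1,1,1).

Boundary ∂_2: C_2 → C_1 sends each 2-simplex [p,q,r] to [q,r] − [p,r] + [p,q]. For instance
  ∂[0,2,5] = [2,5] − [0,5] + [0,2],
  ∂[2,7,8] = [7,8] − [2,8] + [2,7].
This gives a 16×7 integer matrix of rank 7; reducing to Smith normal form yields diagonal entries (1,1,1,1,1,1,1).

Reading off H_k = ker ∂_k / im ∂_{k+1}:

  H_0: rank C_0 − rank ∂_1 = 9 − 8 = 1, and the invariant factors of ∂_1 are all 1, so H_0 = Z.
  H_1: rank ker ∂_1 − rank ∂_2 = (16 − 8) − 7 = 1, and the invariant factors of ∂_2 are all 1, so H_1 = Z.
  H_2: rank ker ∂_2 − rank ∂_3 = (7 − 7) − 0 = 0, and there is no ∂_3, so H_2 = 0.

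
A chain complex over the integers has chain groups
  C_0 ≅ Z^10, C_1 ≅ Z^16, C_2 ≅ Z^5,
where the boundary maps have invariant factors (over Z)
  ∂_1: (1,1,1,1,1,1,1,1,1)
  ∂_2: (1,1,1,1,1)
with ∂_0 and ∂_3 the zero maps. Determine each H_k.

H_0 = Z,  H_1 = Z^2,  H_2 = 0.

H_0: b_0 = 10 − 0 − 9 = 1; torsion from ∂_1 factors > 1: none. So H_0 = Z.
H_1: b_1 = 16 − 9 − 5 = 2; torsion from ∂_2 factors > 1: none. So H_1 = Z^2.
H_2: b_2 = 5 − 5 − 0 = 0; torsion from ∂_3 factors > 1: none. So H_2 = 0.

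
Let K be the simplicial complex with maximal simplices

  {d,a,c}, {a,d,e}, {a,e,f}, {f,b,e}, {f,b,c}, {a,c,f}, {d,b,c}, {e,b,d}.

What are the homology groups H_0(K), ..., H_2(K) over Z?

H_0 = Z,  H_1 = 0,  H_2 = Z.

Take the total order a < b < c < d < e < f on the vertex set. Then K (dimension 2) consists of the simplices:

  0-simplices (6): a, b, c, d, e, f
  1-simplices (12): ac, ad, ae, af, bc, bd, be, bf, cd, cf, de, ef
  2-simplices (8): acd, acf, ade, aef, bcd, bcf, bde, bef

Hence C_0 ≅ Z^6, C_1 ≅ Z^12, C_2 ≅ Z^8.

The boundary map ∂_1: C_1 → C_0 maps an edge to its endpoints' difference, ∂[p,q] = q − p.
This gives a 6×12 integer matrix of rank 5; reducing to Smith normal form yields diagonal entries (1,1,1,1,1).

∂_2: C_2 → C_1 maps a triangle to the signed sum of its edges. For instance
  ∂bde = de − be + bd,
  ∂acf = cf − af + ac.
As a 12×8 matrix over Z this has rank 7, with invariant factors (1,1,1,1,1,1,1).

From H_k ≅ ker(∂_k) / im(∂_{k+1}) we obtain:

  H_0: rank C_0 − rank ∂_1 = 6 − 5 = 1, and the invariant factors of ∂_1 are all 1, so H_0 = Z.
  H_1: rank ker ∂_1 − rank ∂_2 = (12 − 5) − 7 = 0, and the invariant factors of ∂_2 are all 1, so H_1 = 0.
  H_2: rank ker ∂_2 − rank ∂_3 = (8 − 7) − 0 = 1, and there is no ∂_3, so H_2 = Z.

As a check, the Euler characteristic is 6 − 12 + 8 = 2, which agrees with 1 − 0 + 1 = 2.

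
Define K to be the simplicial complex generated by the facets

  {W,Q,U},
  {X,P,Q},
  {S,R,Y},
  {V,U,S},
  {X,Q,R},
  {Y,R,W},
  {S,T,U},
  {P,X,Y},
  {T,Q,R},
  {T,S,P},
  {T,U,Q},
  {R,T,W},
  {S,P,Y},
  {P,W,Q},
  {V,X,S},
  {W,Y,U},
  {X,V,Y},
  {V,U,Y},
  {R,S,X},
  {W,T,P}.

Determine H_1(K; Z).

H_1 = Z ⊕ Z/2.

K has 10 vertices, 30 edges, 20 triangles.
rank ∂_1 = 9, rank ∂_2 = 20 ⇒ b_1 = 30 − 9 − 20 = 1; ∂_2 has invariant factor(s) [2] giving torsion. So H_1 = Z ⊕ Z/2.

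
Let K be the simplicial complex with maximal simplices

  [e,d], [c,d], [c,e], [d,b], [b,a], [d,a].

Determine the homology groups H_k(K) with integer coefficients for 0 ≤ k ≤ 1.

H_0 ≅ Z,  H_1 ≅ Z^2.

Order the vertices as a < b < c < d < e. Listing each simplex with vertices in this order, K has dimension 1 with simplices:

  0-simplices (5): a, b, c, d, e
  1-simplices (6): ab, ad, bd, cd, ce, de

giving chain groups C_0 ≅ Z^5, C_1 ≅ Z^6.

The boundary map ∂_1: C_1 → C_0 maps an edge to its endpoints' difference, ∂[p,q] = q − p.
As a 5×6 matrix over Z this has rank 4, with invariant factors (1,1,1,1).

Reading off H_k = ker ∂_k / im ∂_{k+1}:

  H_0: rank C_0 − rank ∂_1 = 5 − 4 = 1, and the invariant factors of ∂_1 are all 1, so H_0 = Z.
  H_1: rank ker ∂_1 − rank ∂_2 = (6 − 4) − 0 = 2, and there is no ∂_2, so H_1 = Z^2.

As a check, the Euler characteristic is 5 − 6 = -1, which agrees with 1 − 2 = -1.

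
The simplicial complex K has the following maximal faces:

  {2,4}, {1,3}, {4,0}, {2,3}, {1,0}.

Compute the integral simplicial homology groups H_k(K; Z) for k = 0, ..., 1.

H_0 = Z,  H_1 = Z.

We work with the vertex ordering 0 < 1 < 2 < 3 < 4. The simplices of K, each written with vertices in increasing order, are:

  0-simplices (5): [0], [1], [2], [3], [4]
  1-simplices (5): [0,1], [0,4], [1,3], [2,3], [2,4]

giving chain groups C_0 ≅ Z^5, C_1 ≅ Z^5.

Boundary ∂_1: C_1 → C_0 maps an edge to its endpoints' difference, ∂[p,q] = q − p.
The resulting 5×5 matrix has rank 4, and its Smith normal form has invariant factors (1,1,1,1).

Computing H_k = (kernel of ∂_k) / (image of ∂_{k+1}):

  H_0: rank C_0 − rank ∂_1 = 5 − 4 = 1, and the invariant factors of ∂_1 are all 1, so H_0 = Z.
  H_1: rank ker ∂_1 − rank ∂_2 = (5 − 4) − 0 = 1, and there is no ∂_2, so H_1 = Z.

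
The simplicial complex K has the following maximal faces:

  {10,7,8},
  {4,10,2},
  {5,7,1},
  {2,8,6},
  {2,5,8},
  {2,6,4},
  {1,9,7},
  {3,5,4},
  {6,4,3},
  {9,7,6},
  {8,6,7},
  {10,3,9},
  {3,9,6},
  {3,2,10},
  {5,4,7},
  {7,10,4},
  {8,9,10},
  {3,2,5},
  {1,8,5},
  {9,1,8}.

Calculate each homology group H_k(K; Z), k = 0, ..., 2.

Fix the vertex order 1 < 2 < 3 < 4 < 5 < 6 < 7 < 8 < 9 < 10 and write every simplex with vertices in increasing order. Then dim K = 2 and the simplices of K are:

  0-simplices (10): [1], [2], [3], [4], [5], [6], [7], [8], [9], [10]
  1-simplices (30): (30 of them)
  2-simplices (20): (20 of them)

so the chain groups are C_0 ≅ Z^10, C_1 ≅ Z^30, C_2 ≅ Z^20.

∂_1: C_1 → C_0 maps an edge to its endpoints' difference, ∂[p,q] = q − p. For instance
  ∂[7,10] = [10] − [7].
The resulting 10×30 matrix has rank 9, and its Smith normal form has invariant factors (1,1,1,1,1,1,1,1,1).

The boundary map ∂_2: C_2 → C_1 maps a triangle to the signed sum of its edges. For instance
  ∂[6,7,9] = [7,9] − [6,9] + [6,7],
  ∂[3,4,6] = [4,6] − [3,6] + [3,4].
As a 30×20 matrix over Z this has rank 20, with invariant factors (1,1,1,1,1,1,1,1,1,1,1,1,1,1,1,1,1,1,1,2).

From H_k ≅ ker(∂_k) / im(∂_{k+1}) we obtain:

  H_0: rank C_0 − rank ∂_1 = 10 − 9 = 1, and the invariant factors of ∂_1 are all 1, so H_0 = Z.
  H_1: rank ker ∂_1 − rank ∂_2 = (30 − 9) − 20 = 1, and ∂_2 has invariant factor 2 > 1, so H_1 = Z ⊕ Z/2Z.
  H_2: rank ker ∂_2 − rank ∂_3 = (20 − 20) − 0 = 0, and there is no ∂_3, so H_2 = 0.

H_0 = Z,  H_1 = Z ⊕ Z/2Z,  H_2 = 0.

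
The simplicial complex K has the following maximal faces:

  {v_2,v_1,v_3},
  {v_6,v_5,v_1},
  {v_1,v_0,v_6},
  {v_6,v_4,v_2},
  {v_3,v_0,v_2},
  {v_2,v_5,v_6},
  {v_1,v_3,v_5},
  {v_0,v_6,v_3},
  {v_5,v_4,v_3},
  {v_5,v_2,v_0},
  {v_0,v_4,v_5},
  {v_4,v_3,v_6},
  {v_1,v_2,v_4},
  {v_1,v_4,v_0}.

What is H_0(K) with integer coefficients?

We work with the vertex ordering v_0 < v_1 < v_2 < v_3 < v_4 < v_5 < v_6. The simplices of K, each written with vertices in increasing order, are:

  0-simplices (7): [v_0], [v_1], [v_2], [v_3], [v_4], [v_5], [v_6]
  1-simplices (21): (21 of them)
  2-simplices (14): (14 of them)

Hence C_0 ≅ Z^7, C_1 ≅ Z^21, C_2 ≅ Z^14.

The boundary map ∂_1: C_1 → C_0 sends each edge [p,q] (with p < q) to q − p.
The 7×21 boundary matrix has rank 6 and Smith normal form diag(1,1,1,1,1,1).

∂_2: C_2 → C_1 sends each 2-simplex [p,q,r] to [q,r] − [p,r] + [p,q]. For instance
  ∂[v_1,v_5,v_6] = [v_5,v_6] − [v_1,v_6] + [v_1,v_5],
  ∂[v_1,v_2,v_3] = [v_2,v_3] − [v_1,v_3] + [v_1,v_2].
This gives a 21×14 integer matrix of rank 13; reducing to Smith normal form yields diagonal entries (1,1,1,1,1,1,1,1,1,1,1,1,1).

Reading off H_k = ker ∂_k / im ∂_{k+1}:

  H_0: rank C_0 − rank ∂_1 = 7 − 6 = 1, and the invariant factors of ∂_1 are all 1, so H_0 ≅ Z.

H_0 ≅ Z.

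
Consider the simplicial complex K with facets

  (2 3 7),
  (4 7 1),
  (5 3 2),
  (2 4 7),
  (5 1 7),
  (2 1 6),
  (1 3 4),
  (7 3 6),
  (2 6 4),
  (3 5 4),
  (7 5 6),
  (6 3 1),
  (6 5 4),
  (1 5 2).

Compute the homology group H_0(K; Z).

We work with the vertex ordering 1 < 2 < 3 < 4 < 5 < 6 < 7. The simplices of K, each written with vertices in increasing order, are:

  0-simplices (7): [1], [2], [3], [4], [5], [6], [7]
  1-simplices (21): [1,2], [1,3], [1,4], [1,5], [1,6], [1,7], [2,3], [2,4], [2,5], [2,6], [2,7], [3,4], [3,5], [3,6], [3,7], [4,5], [4,6], [4,7], [5,6], [5,7], [6,7]
  2-simplices (14): [1,2,5], [1,2,6], [1,3,4], [1,3,6], [1,4,7], [1,5,7], [2,3,5], [2,3,7], [2,4,6], [2,4,7], [3,4,5], [3,6,7], [4,5,6], [5,6,7]

Hence C_0 ≅ Z^7, C_1 ≅ Z^21, C_2 ≅ Z^14.

The boundary map ∂_1: C_1 → C_0 is given by ∂[p,q] = [q] − [p]. For instance
  ∂[3,6] = [6] − [3].
As a 7×21 matrix over Z this has rank 6, with invariant factors (1,1,1,1,1,1).

The boundary map ∂_2: C_2 → C_1 sends each 2-simplex [p,q,r] to [q,r] − [p,r] + [p,q]. For instance
  ∂[1,4,7] = [4,7] − [1,7] + [1,4],
  ∂[1,5,7] = [5,7] − [1,7] + [1,5].
This gives a 21×14 integer matrix of rank 13; reducing to Smith normal form yields diagonal entries (1,1,1,1,1,1,1,1,1,1,1,1,1).

Computing H_k = (kernel of ∂_k) / (image of ∂_{k+1}):

  H_0: rank C_0 − rank ∂_1 = 7 − 6 = 1, and the invariant factors of ∂_1 are all 1, so H_0 = Z.

H_0 ≅ Z.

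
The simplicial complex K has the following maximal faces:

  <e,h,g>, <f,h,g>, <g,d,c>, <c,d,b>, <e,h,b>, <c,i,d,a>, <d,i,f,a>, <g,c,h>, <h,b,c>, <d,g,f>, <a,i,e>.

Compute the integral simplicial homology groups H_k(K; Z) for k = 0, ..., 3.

H_0 ≅ Z,  H_1 ≅ Z,  H_2 = 0,  H_3 = 0.

We work with the vertex ordering a < b < c < d < e < f < g < h < i. The simplices of K, each written with vertices in increasing order, are:

  0-simplices (9): a, b, c, d, e, f, g, h, i
  1-simplices (23): ac, ad, ae, af, ai, bc, bd, be, bh, cd, cg, ch, ci, df, dg, di, eg, eh, ei, fg, fh, fi, gh
  2-simplices (16): acd, aci, adf, adi, aei, afi, bcd, bch, beh, cdg, cdi, cgh, dfg, dfi, egh, fgh
  3-simplices (2): acdi, adfi

so the chain groups are C_0 ≅ Z^9, C_1 ≅ Z^23, C_2 ≅ Z^16, C_3 ≅ Z^2.

∂_1: C_1 → C_0 is given by ∂[p,q] = [q] − [p].
The 9×23 boundary matrix has rank 8 and Smith normal form diag(1,1,1,1,1,1,1,1).

∂_2: C_2 → C_1 sends each 2-simplex [p,q,r] to [q,r] − [p,r] + [p,q]. For instance
  ∂beh = eh − bh + be,
  ∂fgh = gh − fh + fg.
This gives a 23×16 integer matrix of rank 14; reducing to Smith normal form yields diagonal entries (1,1,1,1,1,1,1,1,1,1,1,1,1,1).

∂_3: C_3 → C_2 sends each 3-simplex σ to the alternating sum Σ_i (−1)^i (σ with its i-th vertex removed). For instance
  ∂acdi = cdi − adi + aci − acd,
  ∂adfi = dfi − afi + adi − adf.
As a 16×2 matrix over Z this has rank 2, with invariant factors (1,1).

Reading off H_k = ker ∂_k / im ∂_{k+1}:

  H_0: rank C_0 − rank ∂_1 = 9 − 8 = 1, and the invariant factors of ∂_1 are all 1, so H_0 ≅ Z.
  H_1: rank ker ∂_1 − rank ∂_2 = (23 − 8) − 14 = 1, and the invariant factors of ∂_2 are all 1, so H_1 ≅ Z.
  H_2: rank ker ∂_2 − rank ∂_3 = (16 − 14) − 2 = 0, and the invariant factors of ∂_3 are all 1, so H_2 ≅ 0.
  H_3: rank ker ∂_3 − rank ∂_4 = (2 − 2) − 0 = 0, and there is no ∂_4, so H_3 ≅ 0.

As a check, the Euler characteristic is 9 − 23 + 16 − 2 = 0, which agrees with 1 − 1 + 0 − 0 = 0.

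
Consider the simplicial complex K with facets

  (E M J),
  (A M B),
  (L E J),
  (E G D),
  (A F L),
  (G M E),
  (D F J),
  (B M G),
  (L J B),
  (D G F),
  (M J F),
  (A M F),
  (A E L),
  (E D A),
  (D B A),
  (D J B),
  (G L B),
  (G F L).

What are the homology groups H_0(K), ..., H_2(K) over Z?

H_0 = Z,  H_1 = Z^2,  H_2 = Z.

Take the total order A < B < D < E < F < G < J < L < M on the vertex set. Then K (dimension 2) consists of the simplices:

  0-simplices (9): A, B, D, E, F, G, J, L, M
  1-simplices (27): AB, AD, AE, AF, AL, AM, BD, BG, BJ, BL, BM, DE, DF, DG, DJ, EG, EJ, EL, EM, FG, FJ, FL, FM, GL, GM, JL, JM
  2-simplices (18): ABD, ABM, ADE, AEL, AFL, AFM, BDJ, BGL, BGM, BJL, DEG, DFG, DFJ, EGM, EJL, EJM, FGL, FJM

so the chain groups are C_0 ≅ Z^9, C_1 ≅ Z^27, C_2 ≅ Z^18.

The boundary map ∂_1: C_1 → C_0 is given by ∂[p,q] = [q] − [p].
As a 9×27 matrix over Z this has rank 8, with invariant factors (1,1,1,1,1,1,1,1).

Boundary ∂_2: C_2 → C_1 maps a triangle to the signed sum of its edges. For instance
  ∂EJM = JM − EM + EJ,
  ∂DFJ = FJ − DJ + DF.
This gives a 27×18 integer matrix of rank 17; reducing to Smith normal form yields diagonal entries (1,1,1,1,1,1,1,1,1,1,1,1,1,1,1,1,1).

Computing H_k = (kernel of ∂_k) / (image of ∂_{k+1}):

  H_0: rank C_0 − rank ∂_1 = 9 − 8 = 1, and the invariant factors of ∂_1 are all 1, so H_0 ≅ Z.
  H_1: rank ker ∂_1 − rank ∂_2 = (27 − 8) − 17 = 2, and the invariant factors of ∂_2 are all 1, so H_1 ≅ Z^2.
  H_2: rank ker ∂_2 − rank ∂_3 = (18 − 17) − 0 = 1, and there is no ∂_3, so H_2 ≅ Z.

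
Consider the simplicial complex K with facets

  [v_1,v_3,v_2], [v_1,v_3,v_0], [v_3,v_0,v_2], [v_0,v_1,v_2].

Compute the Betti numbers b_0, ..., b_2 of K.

b_0 = 1, b_1 = 0, b_2 = 1.

K has 4 vertices, 6 edges, 4 triangles.
rank ∂_0 = 0, rank ∂_1 = 3 ⇒ b_0 = 4 − 0 − 3 = 1; all invariant factors of ∂_1 are 1 so no torsion. So H_0 ≅ Z.
rank ∂_1 = 3, rank ∂_2 = 3 ⇒ b_1 = 6 − 3 − 3 = 0; all invariant factors of ∂_2 are 1 so no torsion. So H_1 ≅ 0.
rank ∂_2 = 3, rank ∂_3 = 0 ⇒ b_2 = 4 − 3 − 0 = 1. So H_2 ≅ Z.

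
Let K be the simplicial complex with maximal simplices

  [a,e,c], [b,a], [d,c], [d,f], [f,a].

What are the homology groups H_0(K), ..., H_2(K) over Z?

Take the total order a < b < c < d < e < f on the vertex set. Then K (dimension 2) consists of the simplices:

  0-simplices (6): a, b, c, d, e, f
  1-simplices (7): ab, ac, ae, af, cd, ce, df
  2-simplices (1): ace

giving chain groups C_0 ≅ Z^6, C_1 ≅ Z^7, C_2 ≅ Z^1.

The boundary map ∂_1: C_1 → C_0 is given by ∂[p,q] = [q] − [p]. For instance
  ∂df = f − d.
The 6×7 boundary matrix has rank 5 and Smith normal form diag(1,1,1,1,1).

Boundary ∂_2: C_2 → C_1 acts by ∂[p,q,r] = [q,r] − [p,r] + [p,q]. For instance
  ∂ace = ce − ae + ac.
This gives a 7×1 integer matrix of rank 1; reducing to Smith normal form yields diagonal entries (1).

Reading off H_k = ker ∂_k / im ∂_{k+1}:

  H_0: rank C_0 − rank ∂_1 = 6 − 5 = 1, and the invariant factors of ∂_1 are all 1, so H_0 = Z.
  H_1: rank ker ∂_1 − rank ∂_2 = (7 − 5) − 1 = 1, and the invariant factors of ∂_2 are all 1, so H_1 = Z.
  H_2: rank ker ∂_2 − rank ∂_3 = (1 − 1) − 0 = 0, and there is no ∂_3, so H_2 = 0.

As a check, the Euler characteristic is 6 − 7 + 1 = 0, which agrees with 1 − 1 + 0 = 0.

H_0 = Z,  H_1 = Z,  H_2 = 0.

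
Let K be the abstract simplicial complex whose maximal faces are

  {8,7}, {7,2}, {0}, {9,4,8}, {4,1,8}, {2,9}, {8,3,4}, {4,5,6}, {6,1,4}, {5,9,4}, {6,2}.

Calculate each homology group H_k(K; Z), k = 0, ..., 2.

H_0 = Z^2,  H_1 = Z^2,  H_2 = 0.

K has 10 vertices, 16 edges, 6 triangles.
rank ∂_0 = 0, rank ∂_1 = 8 ⇒ b_0 = 10 − 0 − 8 = 2; all invariant factors of ∂_1 are 1 so no torsion. So H_0 ≅ Z^2.
rank ∂_1 = 8, rank ∂_2 = 6 ⇒ b_1 = 16 − 8 − 6 = 2; all invariant factors of ∂_2 are 1 so no torsion. So H_1 ≅ Z^2.
rank ∂_2 = 6, rank ∂_3 = 0 ⇒ b_2 = 6 − 6 − 0 = 0. So H_2 ≅ 0.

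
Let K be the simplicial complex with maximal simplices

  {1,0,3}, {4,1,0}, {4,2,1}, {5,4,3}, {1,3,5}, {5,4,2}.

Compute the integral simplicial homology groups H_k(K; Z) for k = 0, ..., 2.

Fix the vertex order 0 < 1 < 2 < 3 < 4 < 5 and write every simplex with vertices in increasing order. Then dim K = 2 and the simplices of K are:

  0-simplices (6): [0], [1], [2], [3], [4], [5]
  1-simplices (12): [0,1], [0,3], [0,4], [1,2], [1,3], [1,4], [1,5], [2,4], [2,5], [3,4], [3,5], [4,5]
  2-simplices (6): [0,1,3], [0,1,4], [1,2,4], [1,3,5], [2,4,5], [3,4,5]

giving chain groups C_0 ≅ Z^6, C_1 ≅ Z^12, C_2 ≅ Z^6.

The boundary map ∂_1: C_1 → C_0 maps an edge to its endpoints' difference, ∂[p,q] = q − p. For instance
  ∂[1,5] = [5] − [1].
The 6×12 boundary matrix has rank 5 and Smith normal form diag(1,1,1,1,1).

The boundary map ∂_2: C_2 → C_1 maps a triangle to the signed sum of its edges. For instance
  ∂[1,2,4] = [2,4] − [1,4] + [1,2],
  ∂[1,3,5] = [3,5] − [1,5] + [1,3].
The resulting 12×6 matrix has rank 6, and its Smith normal form has invariant factors (1,1,1,1,1,1).

Now H_k = ker ∂_k / im ∂_{k+1}, so:

  H_0: rank C_0 − rank ∂_1 = 6 − 5 = 1, and the invariant factors of ∂_1 are all 1, so H_0 ≅ Z.
  H_1: rank ker ∂_1 − rank ∂_2 = (12 − 5) − 6 = 1, and the invariant factors of ∂_2 are all 1, so H_1 ≅ Z.
  H_2: rank ker ∂_2 − rank ∂_3 = (6 − 6) − 0 = 0, and there is no ∂_3, so H_2 ≅ 0.

As a check, the Euler characteristic is 6 − 12 + 6 = 0, which agrees with 1 − 1 + 0 = 0.

H_0 ≅ Z,  H_1 ≅ Z,  H_2 = 0.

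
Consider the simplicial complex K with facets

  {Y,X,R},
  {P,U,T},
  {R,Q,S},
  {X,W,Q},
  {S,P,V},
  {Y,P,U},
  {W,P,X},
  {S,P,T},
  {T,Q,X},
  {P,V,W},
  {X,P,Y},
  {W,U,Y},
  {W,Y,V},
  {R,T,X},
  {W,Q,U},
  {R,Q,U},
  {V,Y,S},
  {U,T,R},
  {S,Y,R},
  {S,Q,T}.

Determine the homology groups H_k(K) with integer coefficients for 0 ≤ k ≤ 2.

K has 10 vertices, 30 edges, 20 triangles.
rank ∂_0 = 0, rank ∂_1 = 9 ⇒ b_0 = 10 − 0 − 9 = 1; all invariant factors of ∂_1 are 1 so no torsion. So H_0 = Z.
rank ∂_1 = 9, rank ∂_2 = 20 ⇒ b_1 = 30 − 9 − 20 = 1; ∂_2 has invariant factor(s) [2] giving torsion. So H_1 = Z ⊕ Z/2.
rank ∂_2 = 20, rank ∂_3 = 0 ⇒ b_2 = 20 − 20 − 0 = 0. So H_2 = 0.

H_0 = Z,  H_1 = Z ⊕ Z/2,  H_2 = 0.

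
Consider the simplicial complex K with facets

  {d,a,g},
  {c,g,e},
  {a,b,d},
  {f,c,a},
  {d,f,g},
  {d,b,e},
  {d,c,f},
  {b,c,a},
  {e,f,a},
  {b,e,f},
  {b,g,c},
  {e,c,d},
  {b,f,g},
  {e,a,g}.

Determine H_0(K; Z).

H_0 ≅ Z.

We work with the vertex ordering a < b < c < d < e < f < g. The simplices of K, each written with vertices in increasing order, are:

  0-simplices (7): a, b, c, d, e, f, g
  1-simplices (21): ab, ac, ad, ae, af, ag, bc, bd, be, bf, bg, cd, ce, cf, cg, de, df, dg, ef, eg, fg
  2-simplices (14): abc, abd, acf, adg, aef, aeg, bcg, bde, bef, bfg, cde, cdf, ceg, dfg

Hence C_0 ≅ Z^7, C_1 ≅ Z^21, C_2 ≅ Z^14.

Boundary ∂_1: C_1 → C_0 sends each edge [p,q] (with p < q) to q − p. For instance
  ∂af = f − a.
The 7×21 boundary matrix has rank 6 and Smith normal form diag(1,1,1,1,1,1).

Boundary ∂_2: C_2 → C_1 maps a triangle to the signed sum of its edges. For instance
  ∂abc = bc − ac + ab,
  ∂cde = de − ce + cd.
The resulting 21×14 matrix has rank 13, and its Smith normal form has invariant factors (1,1,1,1,1,1,1,1,1,1,1,1,1).

From H_k ≅ ker(∂_k) / im(∂_{k+1}) we obtain:

  H_0: rank C_0 − rank ∂_1 = 7 − 6 = 1, and the invariant factors of ∂_1 are all 1, so H_0 = Z.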